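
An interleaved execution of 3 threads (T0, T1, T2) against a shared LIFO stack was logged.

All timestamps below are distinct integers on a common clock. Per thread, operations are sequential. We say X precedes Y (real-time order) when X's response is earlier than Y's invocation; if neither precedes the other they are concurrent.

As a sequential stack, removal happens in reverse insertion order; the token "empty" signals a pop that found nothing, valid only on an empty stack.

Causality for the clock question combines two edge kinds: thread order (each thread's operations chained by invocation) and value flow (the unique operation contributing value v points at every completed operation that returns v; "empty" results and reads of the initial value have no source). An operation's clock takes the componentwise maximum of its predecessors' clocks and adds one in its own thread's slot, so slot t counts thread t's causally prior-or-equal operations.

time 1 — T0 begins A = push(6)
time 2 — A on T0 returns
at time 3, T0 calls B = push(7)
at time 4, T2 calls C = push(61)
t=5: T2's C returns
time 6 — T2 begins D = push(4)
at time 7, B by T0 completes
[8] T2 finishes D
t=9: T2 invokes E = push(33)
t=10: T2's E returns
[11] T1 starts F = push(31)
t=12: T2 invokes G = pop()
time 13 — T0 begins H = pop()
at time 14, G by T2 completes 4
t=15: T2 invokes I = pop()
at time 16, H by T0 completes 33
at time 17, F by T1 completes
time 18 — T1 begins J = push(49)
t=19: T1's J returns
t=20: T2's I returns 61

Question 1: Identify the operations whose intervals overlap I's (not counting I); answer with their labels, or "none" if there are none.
I spans [15,20]; an op avoiding the whole window 15..20 is ordered, any other is concurrent
A [1,2]: before
B [3,7]: before
C [4,5]: before
D [6,8]: before
E [9,10]: before
F [11,17]: concurrent
G [12,14]: before
H [13,16]: concurrent
J [18,19]: concurrent

F, H, J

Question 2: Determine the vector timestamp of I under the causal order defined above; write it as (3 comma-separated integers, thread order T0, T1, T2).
VC(C, invoked at 4): no causal predecessors; +1 on T2 → (0, 0, 1)
VC(F, invoked at 11): no causal predecessors; +1 on T1 → (0, 1, 0)
VC(A, invoked at 1): no causal predecessors; +1 on T0 → (1, 0, 0)
from VC(C)=(0, 0, 1), D (invoked 6) maxes components and bumps T2 → (0, 0, 2)
from VC(F)=(0, 1, 0), J (invoked 18) maxes components and bumps T1 → (0, 2, 0)
from VC(A)=(1, 0, 0), B (invoked 3) maxes components and bumps T0 → (2, 0, 0)
from VC(D)=(0, 0, 2), E (invoked 9) maxes components and bumps T2 → (0, 0, 3)
from VC(D)=(0, 0, 2), VC(E)=(0, 0, 3), G (invoked 12) maxes components and bumps T2 → (0, 0, 4)
from VC(C)=(0, 0, 1), VC(G)=(0, 0, 4), I (invoked 15) maxes components and bumps T2 → (0, 0, 5)
from VC(B)=(2, 0, 0), VC(E)=(0, 0, 3), H (invoked 13) maxes components and bumps T0 → (3, 0, 3)
target: VC(I) = (0, 0, 5)

(0, 0, 5)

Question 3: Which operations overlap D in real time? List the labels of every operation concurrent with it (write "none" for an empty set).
D runs from 6 to 8; window-overlapping ops are concurrent
A [1,2]: before
B [3,7]: concurrent
C [4,5]: before
E [9,10]: after
F [11,17]: after
G [12,14]: after
H [13,16]: after
I [15,20]: after
J [18,19]: after

B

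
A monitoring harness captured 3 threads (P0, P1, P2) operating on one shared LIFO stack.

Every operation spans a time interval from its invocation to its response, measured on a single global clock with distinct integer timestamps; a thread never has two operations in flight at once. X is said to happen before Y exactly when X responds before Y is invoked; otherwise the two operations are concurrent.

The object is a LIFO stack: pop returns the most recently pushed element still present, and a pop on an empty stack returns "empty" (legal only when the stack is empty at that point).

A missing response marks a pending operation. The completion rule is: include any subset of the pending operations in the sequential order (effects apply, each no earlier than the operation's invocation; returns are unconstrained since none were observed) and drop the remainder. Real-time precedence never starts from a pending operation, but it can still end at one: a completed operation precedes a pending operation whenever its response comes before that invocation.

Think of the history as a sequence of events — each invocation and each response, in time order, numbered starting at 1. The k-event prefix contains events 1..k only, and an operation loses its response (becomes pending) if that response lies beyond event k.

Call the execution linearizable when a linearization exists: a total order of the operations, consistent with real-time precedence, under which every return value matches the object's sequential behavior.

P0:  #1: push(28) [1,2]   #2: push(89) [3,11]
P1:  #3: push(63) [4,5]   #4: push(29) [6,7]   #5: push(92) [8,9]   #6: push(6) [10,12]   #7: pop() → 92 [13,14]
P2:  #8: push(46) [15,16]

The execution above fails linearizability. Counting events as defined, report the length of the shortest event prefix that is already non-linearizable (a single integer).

14

a valid linearization of events 1..13 exists, for instance #1, #2, #3, #4, #5, #6:
1. #1 push(28), leaving stack <28>
2. #2 push(89), leaving stack <28,89>
3. #3 push(63), leaving stack <28,89,63>
4. #4 push(29), leaving stack <28,89,63,29>
5. #5 push(92), leaving stack <28,89,63,29,92>
6. #6 push(6), leaving stack <28,89,63,29,92,6>
at event 14 (#7's time-14 response) nothing linearizes any more
sample order #1, #2, #3, #4, #5, #6, #7 stalls at step 7 — #7 pop() → 92 has no legal effect
sample order #1, #3, #2, #4, #5, #6, #7 stalls at step 7 — #7 pop() → 92 has no legal effect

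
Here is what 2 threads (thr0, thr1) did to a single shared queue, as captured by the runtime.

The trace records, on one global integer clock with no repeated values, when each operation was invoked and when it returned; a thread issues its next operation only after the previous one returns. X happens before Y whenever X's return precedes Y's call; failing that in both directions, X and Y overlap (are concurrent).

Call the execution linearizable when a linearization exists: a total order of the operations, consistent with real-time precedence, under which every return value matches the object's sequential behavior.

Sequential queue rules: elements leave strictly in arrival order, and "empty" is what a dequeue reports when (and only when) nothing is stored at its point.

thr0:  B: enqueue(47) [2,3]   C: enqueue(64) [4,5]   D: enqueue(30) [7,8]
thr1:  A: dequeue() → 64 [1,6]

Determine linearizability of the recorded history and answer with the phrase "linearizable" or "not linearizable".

the violation lands at event 6, A's response at time 6: events 1..5 linearize, events 1..6 do not
3 orders of the 3 completed queue ops respect real time; none is legal
for example A, B, C fails at step 1: A dequeue() → 64 is not legal there
for example B, A, C fails at step 2: A dequeue() → 64 is not legal there

not linearizable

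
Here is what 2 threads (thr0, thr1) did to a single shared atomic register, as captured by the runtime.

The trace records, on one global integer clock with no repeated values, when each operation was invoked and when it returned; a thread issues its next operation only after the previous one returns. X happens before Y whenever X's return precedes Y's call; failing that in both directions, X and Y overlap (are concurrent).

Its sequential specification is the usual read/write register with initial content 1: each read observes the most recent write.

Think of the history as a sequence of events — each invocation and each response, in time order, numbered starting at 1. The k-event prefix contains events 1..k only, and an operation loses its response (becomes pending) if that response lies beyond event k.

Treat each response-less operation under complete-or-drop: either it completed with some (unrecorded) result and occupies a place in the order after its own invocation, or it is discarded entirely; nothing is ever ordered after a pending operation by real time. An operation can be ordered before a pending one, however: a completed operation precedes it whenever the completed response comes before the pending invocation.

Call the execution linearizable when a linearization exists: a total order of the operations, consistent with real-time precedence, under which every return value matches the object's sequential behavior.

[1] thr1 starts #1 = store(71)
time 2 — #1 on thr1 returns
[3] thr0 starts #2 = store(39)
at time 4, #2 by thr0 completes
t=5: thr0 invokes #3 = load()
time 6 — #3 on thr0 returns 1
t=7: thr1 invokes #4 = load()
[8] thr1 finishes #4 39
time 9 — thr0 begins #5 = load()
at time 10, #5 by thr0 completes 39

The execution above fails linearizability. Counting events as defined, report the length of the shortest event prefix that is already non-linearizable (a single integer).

6

events 1..5 are linearizable; a witness order is #1, #2:
step 1: #1 store(71) — value 71
step 2: #2 store(39) — value 39
adding event 6 (#3 responds at 6) leaves no legal real-time order
e.g. #1, #2, #3: illegal at step 3, since #3 load() → 1 cannot apply there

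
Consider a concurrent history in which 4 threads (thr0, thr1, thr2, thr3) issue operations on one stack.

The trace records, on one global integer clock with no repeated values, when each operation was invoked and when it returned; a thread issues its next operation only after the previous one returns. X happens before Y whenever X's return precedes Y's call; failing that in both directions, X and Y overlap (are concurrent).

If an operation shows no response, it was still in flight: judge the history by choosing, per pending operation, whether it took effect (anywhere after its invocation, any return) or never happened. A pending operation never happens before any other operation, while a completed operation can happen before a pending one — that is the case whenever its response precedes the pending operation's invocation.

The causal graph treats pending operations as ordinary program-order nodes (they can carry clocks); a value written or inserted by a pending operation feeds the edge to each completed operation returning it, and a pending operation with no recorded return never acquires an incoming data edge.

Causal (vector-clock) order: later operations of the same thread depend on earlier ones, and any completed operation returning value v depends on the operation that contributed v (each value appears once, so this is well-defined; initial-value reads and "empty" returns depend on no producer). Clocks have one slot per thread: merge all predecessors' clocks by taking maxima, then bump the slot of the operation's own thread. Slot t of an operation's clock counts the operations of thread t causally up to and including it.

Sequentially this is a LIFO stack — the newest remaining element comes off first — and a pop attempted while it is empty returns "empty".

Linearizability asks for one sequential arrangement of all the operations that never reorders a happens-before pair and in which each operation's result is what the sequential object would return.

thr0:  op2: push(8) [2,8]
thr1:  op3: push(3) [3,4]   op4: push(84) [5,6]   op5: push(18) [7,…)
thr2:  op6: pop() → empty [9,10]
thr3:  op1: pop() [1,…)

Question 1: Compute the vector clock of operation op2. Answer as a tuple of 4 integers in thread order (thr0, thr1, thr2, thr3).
(1, 0, 0, 0)

VC(op1, invoked at 1): no causal predecessors; +1 on thr3 → (0, 0, 0, 1)
VC(op6, invoked at 9): no causal predecessors; +1 on thr2 → (0, 0, 1, 0)
VC(op3, invoked at 3): no causal predecessors; +1 on thr1 → (0, 1, 0, 0)
VC(op2, invoked at 2): no causal predecessors; +1 on thr0 → (1, 0, 0, 0)
op4 (invocation 5): componentwise max over VC(op3)=(0, 1, 0, 0), +1 at thr1, giving (0, 2, 0, 0)
op5 (invocation 7): componentwise max over VC(op4)=(0, 2, 0, 0), +1 at thr1, giving (0, 3, 0, 0)
target: VC(op2) = (1, 0, 0, 0)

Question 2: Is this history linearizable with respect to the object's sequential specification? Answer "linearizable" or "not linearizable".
not linearizable

events 1..9 are fine; event 10 — the response of op6 at time 10 — makes the prefix non-linearizable
the 4 completed operations admit 3 real-time orders; each fails the stack replay
no completion choice of the 2 pending operations (op1, op5) rescues it — every subset was tried
e.g. op2, op3, op4, op6 (pending dropped): illegal at step 4, since op6 pop() → empty cannot apply there
e.g. op3, op2, op4, op6 (pending dropped): illegal at step 4, since op6 pop() → empty cannot apply there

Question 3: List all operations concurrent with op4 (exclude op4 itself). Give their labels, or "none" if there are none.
op1, op2

op4 runs from 5 to 6; window-overlapping ops are concurrent
op1 [1,…): concurrent
op2 [2,8]: concurrent
op3 [3,4]: before
op5 [7,…): after
op6 [9,10]: after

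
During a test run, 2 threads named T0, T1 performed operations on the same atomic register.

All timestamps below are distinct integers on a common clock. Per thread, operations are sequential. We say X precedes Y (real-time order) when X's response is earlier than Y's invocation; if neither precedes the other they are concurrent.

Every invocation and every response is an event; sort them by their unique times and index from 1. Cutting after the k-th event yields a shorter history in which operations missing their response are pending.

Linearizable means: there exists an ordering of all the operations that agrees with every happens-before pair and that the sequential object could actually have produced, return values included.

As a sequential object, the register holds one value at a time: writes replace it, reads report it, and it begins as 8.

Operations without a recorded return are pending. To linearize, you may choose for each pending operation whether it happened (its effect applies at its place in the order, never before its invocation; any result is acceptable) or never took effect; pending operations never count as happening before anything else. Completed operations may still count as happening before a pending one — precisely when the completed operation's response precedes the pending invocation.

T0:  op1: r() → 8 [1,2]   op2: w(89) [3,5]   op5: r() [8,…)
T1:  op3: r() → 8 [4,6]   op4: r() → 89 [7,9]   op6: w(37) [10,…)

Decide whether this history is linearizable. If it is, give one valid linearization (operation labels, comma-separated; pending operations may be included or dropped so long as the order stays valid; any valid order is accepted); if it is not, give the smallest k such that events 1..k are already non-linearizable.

1. op1 r() → 8, leaving value 8
2. op3 r() → 8, leaving value 8
3. op2 w(89), leaving value 89
4. op4 r() → 89, leaving value 89

linearizable — witness: op1, op3, op2, op4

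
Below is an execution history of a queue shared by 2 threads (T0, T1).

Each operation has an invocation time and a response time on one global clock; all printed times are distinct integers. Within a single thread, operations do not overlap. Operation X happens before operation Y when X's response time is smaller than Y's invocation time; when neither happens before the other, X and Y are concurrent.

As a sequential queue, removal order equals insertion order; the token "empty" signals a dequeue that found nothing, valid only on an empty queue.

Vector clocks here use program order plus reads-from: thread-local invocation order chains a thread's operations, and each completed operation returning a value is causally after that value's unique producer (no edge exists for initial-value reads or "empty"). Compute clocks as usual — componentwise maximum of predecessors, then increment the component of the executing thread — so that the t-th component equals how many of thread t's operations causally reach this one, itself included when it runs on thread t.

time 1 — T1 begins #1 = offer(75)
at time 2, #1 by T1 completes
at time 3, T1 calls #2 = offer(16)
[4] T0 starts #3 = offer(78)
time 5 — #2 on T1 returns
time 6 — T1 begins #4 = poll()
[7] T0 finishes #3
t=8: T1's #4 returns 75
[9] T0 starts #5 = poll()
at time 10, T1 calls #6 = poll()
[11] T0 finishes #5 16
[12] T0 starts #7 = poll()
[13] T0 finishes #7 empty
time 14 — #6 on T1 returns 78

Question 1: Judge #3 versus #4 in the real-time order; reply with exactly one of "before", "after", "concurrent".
Answer: concurrent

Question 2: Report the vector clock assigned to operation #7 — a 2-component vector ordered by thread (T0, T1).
Answer: (3, 2)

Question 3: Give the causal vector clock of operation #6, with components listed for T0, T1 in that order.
Answer: (1, 4)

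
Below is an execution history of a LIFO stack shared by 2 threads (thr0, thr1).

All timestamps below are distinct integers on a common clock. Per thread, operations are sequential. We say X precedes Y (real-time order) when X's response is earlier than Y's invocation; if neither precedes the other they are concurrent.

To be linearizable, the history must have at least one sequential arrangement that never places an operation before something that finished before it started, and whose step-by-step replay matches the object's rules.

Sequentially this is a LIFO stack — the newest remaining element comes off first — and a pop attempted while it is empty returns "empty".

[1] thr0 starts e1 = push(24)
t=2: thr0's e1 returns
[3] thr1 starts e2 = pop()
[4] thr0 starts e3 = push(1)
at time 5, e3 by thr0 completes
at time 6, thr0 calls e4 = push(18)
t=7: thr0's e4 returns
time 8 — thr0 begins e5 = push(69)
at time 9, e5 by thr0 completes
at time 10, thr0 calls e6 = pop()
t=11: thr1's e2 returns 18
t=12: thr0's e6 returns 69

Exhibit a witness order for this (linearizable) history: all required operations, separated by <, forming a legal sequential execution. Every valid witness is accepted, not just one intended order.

e1 < e3 < e4 < e2 < e5 < e6

after step 1 (e1 push(24)): stack <24>
after step 2 (e3 push(1)): stack <24,1>
after step 3 (e4 push(18)): stack <24,1,18>
after step 4 (e2 pop() → 18): stack <24,1>
after step 5 (e5 push(69)): stack <24,1,69>
after step 6 (e6 pop() → 69): stack <24,1>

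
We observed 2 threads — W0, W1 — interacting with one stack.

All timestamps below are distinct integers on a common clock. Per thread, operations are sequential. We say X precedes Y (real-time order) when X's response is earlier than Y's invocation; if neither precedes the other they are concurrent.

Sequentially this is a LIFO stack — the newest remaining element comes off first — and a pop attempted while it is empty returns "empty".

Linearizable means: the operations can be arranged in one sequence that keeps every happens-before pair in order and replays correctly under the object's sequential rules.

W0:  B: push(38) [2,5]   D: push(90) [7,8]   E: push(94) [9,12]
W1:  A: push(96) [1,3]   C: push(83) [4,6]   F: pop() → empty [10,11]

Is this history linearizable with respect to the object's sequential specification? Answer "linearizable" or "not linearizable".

not linearizable

through event 10 a valid linearization exists; event 11 (F responding at time 11) ends that
the 5 completed operations admit 3 real-time orders; each fails the stack replay
every completion of the 1 pending operation (E) was checked; none linearizes
e.g. A, B, C, D, F (pending dropped): illegal at step 5, since F pop() → empty cannot apply there
e.g. A, C, B, D, F (pending dropped): illegal at step 5, since F pop() → empty cannot apply there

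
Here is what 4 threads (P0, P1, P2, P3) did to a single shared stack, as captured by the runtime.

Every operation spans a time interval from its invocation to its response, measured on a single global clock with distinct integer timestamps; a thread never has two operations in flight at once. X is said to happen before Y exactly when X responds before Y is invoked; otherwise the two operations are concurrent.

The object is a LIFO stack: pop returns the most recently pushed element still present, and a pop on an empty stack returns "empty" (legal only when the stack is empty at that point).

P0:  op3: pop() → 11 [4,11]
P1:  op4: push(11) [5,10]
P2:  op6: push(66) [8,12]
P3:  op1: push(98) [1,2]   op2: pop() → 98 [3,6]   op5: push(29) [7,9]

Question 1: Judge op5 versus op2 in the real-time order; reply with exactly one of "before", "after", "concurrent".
Answer: after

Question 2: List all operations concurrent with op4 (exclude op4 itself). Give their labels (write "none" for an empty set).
Answer: op2, op3, op5, op6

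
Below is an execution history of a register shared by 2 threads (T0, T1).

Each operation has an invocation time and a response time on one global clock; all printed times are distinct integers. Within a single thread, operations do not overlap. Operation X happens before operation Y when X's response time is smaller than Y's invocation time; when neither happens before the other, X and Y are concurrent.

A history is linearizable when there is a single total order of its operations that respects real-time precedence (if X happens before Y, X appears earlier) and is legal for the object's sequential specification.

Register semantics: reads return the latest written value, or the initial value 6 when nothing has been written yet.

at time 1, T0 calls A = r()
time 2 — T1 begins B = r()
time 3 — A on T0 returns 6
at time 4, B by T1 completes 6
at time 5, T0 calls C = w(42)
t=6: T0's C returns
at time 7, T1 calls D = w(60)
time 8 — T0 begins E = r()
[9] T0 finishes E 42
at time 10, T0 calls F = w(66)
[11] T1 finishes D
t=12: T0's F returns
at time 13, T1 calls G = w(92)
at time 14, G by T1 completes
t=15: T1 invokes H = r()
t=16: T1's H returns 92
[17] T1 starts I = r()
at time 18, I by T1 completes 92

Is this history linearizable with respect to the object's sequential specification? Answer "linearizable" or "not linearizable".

witness order: A, B, C, E, D, F, G, H, I
step 1: A r() → 6 — value 6
step 2: B r() → 6 — value 6
step 3: C w(42) — value 42
step 4: E r() → 42 — value 42
step 5: D w(60) — value 60
step 6: F w(66) — value 66
step 7: G w(92) — value 92
step 8: H r() → 92 — value 92
step 9: I r() → 92 — value 92

linearizable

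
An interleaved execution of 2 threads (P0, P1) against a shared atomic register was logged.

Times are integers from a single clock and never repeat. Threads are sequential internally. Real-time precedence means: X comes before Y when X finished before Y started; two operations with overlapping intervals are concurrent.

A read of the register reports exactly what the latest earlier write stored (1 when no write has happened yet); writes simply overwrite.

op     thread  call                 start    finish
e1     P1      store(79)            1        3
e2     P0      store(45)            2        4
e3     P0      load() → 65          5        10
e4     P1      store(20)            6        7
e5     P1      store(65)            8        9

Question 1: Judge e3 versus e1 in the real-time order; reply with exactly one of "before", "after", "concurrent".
e3 spans [5,10], e1 spans [1,3]
resp(e1)=3 < inv(e3)=5

after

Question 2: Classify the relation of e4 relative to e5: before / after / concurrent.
e4 spans [6,7], e5 spans [8,9]
resp(e4)=7 < inv(e5)=8

before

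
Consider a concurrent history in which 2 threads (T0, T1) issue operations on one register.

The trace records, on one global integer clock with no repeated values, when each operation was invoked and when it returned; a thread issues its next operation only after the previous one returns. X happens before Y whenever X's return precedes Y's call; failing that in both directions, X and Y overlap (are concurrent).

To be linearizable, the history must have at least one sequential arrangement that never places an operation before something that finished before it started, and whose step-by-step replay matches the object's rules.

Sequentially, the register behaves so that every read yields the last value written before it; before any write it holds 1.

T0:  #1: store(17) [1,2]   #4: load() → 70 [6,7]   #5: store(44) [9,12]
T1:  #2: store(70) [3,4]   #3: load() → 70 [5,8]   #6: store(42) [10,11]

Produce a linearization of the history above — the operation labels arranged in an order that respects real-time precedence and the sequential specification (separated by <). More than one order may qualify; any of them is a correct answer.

after step 1 (#1 store(17)): value 17
after step 2 (#2 store(70)): value 70
after step 3 (#3 load() → 70): value 70
after step 4 (#4 load() → 70): value 70
after step 5 (#5 store(44)): value 44
after step 6 (#6 store(42)): value 42

#1 < #2 < #3 < #4 < #5 < #6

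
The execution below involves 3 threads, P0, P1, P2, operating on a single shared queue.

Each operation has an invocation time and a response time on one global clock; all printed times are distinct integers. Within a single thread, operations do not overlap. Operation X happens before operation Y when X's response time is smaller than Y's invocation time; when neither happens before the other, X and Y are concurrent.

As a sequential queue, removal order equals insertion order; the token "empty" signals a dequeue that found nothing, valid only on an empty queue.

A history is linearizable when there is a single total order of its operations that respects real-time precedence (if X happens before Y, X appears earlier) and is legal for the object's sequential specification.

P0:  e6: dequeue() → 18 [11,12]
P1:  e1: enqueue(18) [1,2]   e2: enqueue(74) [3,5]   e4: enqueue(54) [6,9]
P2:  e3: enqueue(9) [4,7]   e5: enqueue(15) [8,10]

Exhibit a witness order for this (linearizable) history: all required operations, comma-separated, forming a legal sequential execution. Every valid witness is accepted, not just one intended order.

e1, e2, e3, e4, e5, e6

step 1: e1 enqueue(18) — queue <18>
step 2: e2 enqueue(74) — queue <18,74>
step 3: e3 enqueue(9) — queue <18,74,9>
step 4: e4 enqueue(54) — queue <18,74,9,54>
step 5: e5 enqueue(15) — queue <18,74,9,54,15>
step 6: e6 dequeue() → 18 — queue <74,9,54,15>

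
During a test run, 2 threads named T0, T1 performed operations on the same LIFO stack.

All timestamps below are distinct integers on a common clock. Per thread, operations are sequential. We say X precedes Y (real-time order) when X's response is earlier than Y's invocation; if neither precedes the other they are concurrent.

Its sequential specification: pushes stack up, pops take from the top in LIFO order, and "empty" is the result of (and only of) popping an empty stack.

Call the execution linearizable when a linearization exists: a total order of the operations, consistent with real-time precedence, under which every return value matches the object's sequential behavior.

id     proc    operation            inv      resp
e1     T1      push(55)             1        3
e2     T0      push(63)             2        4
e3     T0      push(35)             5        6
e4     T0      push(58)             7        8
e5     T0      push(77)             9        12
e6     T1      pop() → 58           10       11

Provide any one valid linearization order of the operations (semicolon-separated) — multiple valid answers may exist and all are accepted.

step 1: e1 push(55) — stack <55>
step 2: e2 push(63) — stack <55,63>
step 3: e3 push(35) — stack <55,63,35>
step 4: e4 push(58) — stack <55,63,35,58>
step 5: e6 pop() → 58 — stack <55,63,35>
step 6: e5 push(77) — stack <55,63,35,77>

e1; e2; e3; e4; e6; e5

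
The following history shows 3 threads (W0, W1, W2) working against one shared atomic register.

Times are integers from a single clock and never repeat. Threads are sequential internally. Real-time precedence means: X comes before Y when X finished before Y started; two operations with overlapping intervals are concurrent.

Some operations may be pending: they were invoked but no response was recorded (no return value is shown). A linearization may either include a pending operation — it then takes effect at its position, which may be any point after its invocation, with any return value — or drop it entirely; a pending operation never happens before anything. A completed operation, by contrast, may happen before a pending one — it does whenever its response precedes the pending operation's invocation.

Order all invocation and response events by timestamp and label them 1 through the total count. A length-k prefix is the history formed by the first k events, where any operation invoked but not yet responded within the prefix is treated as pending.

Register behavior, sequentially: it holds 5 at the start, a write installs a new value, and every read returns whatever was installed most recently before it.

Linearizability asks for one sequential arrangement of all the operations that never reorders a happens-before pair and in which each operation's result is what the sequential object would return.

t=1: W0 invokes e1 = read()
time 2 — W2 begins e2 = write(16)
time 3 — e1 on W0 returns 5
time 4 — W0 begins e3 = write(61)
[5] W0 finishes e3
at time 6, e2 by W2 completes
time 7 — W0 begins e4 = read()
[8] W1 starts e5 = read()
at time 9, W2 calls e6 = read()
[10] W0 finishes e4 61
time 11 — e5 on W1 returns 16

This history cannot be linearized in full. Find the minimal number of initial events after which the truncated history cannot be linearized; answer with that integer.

a valid linearization of events 1..10 exists, for instance e1, e2, e3, e4:
1. e1 read() → 5, leaving value 5
2. e2 write(16), leaving value 16
3. e3 write(61), leaving value 61
4. e4 read() → 61, leaving value 61
at event 11 (e5's time-11 response) nothing linearizes any more
no escape via the 1 pending operation (e6): every completion choice fails
sample order e1, e2, e3, e4, e5 (pending dropped) stalls at step 5 — e5 read() → 16 has no legal effect
sample order e1, e2, e3, e5, e4 (pending dropped) stalls at step 4 — e5 read() → 16 has no legal effect

11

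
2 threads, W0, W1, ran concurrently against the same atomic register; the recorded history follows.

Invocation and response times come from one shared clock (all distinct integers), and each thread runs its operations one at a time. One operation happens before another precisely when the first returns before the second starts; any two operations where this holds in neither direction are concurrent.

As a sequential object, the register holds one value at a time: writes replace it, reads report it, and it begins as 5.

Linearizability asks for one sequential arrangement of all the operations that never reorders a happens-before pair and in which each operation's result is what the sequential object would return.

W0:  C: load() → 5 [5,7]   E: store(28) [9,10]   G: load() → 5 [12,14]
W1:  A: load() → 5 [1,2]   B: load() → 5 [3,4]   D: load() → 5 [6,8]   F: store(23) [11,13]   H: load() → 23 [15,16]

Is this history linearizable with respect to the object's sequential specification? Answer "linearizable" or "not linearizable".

not linearizable

cut after 13 events: linearizable; cut after 14 events (G responds, time 14): not linearizable
real-time-consistent orders of the 7 completed operations: 4 — all fail the atomic register replay
one such order, A, B, C, D, E, F, G, breaks at step 7 where G load() → 5 is illegal
one such order, A, B, C, D, E, G, F, breaks at step 6 where G load() → 5 is illegal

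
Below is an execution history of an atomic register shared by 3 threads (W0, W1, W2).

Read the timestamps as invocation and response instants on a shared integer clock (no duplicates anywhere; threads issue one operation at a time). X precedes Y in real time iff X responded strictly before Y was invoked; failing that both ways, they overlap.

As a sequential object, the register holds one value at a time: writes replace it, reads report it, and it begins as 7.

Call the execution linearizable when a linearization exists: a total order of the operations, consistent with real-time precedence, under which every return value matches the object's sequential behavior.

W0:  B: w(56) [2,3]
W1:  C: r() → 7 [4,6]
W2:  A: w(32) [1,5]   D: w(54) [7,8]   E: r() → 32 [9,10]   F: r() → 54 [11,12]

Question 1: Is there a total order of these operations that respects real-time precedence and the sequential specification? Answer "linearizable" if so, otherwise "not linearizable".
prefix check: 1..5 passes, 1..6 fails once C's time-6 response joins
real-time-consistent orders of the 3 completed operations: 3 — all fail the atomic register replay
one such order, A, B, C, breaks at step 3 where C r() → 7 is illegal
one such order, B, A, C, breaks at step 3 where C r() → 7 is illegal

not linearizable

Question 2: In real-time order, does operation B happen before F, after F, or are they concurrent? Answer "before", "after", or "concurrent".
B spans [2,3], F spans [11,12]
resp(B)=3 < inv(F)=11

before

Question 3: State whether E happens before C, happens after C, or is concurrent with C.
E spans [9,10], C spans [4,6]
resp(C)=6 < inv(E)=9

after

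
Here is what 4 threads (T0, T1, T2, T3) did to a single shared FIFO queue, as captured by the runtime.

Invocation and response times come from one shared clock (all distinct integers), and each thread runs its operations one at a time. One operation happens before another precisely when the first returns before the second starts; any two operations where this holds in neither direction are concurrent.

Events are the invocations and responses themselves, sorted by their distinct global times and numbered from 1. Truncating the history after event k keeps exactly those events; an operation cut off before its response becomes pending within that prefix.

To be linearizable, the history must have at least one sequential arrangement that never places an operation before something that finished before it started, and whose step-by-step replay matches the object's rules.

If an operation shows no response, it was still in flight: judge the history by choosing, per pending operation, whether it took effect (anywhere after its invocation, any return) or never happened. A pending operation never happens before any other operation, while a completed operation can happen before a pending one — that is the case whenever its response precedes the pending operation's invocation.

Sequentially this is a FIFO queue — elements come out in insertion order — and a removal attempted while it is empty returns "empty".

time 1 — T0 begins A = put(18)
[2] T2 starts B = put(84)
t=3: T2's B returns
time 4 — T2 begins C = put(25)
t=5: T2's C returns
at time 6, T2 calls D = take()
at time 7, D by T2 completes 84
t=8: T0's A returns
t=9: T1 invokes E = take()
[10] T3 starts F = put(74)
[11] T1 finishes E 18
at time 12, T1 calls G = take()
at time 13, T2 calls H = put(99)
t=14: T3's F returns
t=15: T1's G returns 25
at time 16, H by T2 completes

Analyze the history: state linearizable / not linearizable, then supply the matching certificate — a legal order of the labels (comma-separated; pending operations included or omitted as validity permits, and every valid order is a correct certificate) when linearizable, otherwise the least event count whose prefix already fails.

step 1: B put(84) — queue <84>
step 2: A put(18) — queue <84,18>
step 3: C put(25) — queue <84,18,25>
step 4: D take() → 84 — queue <18,25>
step 5: E take() → 18 — queue <25>
step 6: F put(74) — queue <25,74>
step 7: G take() → 25 — queue <74>
step 8: H put(99) — queue <74,99>

linearizable — witness: B, A, C, D, E, F, G, H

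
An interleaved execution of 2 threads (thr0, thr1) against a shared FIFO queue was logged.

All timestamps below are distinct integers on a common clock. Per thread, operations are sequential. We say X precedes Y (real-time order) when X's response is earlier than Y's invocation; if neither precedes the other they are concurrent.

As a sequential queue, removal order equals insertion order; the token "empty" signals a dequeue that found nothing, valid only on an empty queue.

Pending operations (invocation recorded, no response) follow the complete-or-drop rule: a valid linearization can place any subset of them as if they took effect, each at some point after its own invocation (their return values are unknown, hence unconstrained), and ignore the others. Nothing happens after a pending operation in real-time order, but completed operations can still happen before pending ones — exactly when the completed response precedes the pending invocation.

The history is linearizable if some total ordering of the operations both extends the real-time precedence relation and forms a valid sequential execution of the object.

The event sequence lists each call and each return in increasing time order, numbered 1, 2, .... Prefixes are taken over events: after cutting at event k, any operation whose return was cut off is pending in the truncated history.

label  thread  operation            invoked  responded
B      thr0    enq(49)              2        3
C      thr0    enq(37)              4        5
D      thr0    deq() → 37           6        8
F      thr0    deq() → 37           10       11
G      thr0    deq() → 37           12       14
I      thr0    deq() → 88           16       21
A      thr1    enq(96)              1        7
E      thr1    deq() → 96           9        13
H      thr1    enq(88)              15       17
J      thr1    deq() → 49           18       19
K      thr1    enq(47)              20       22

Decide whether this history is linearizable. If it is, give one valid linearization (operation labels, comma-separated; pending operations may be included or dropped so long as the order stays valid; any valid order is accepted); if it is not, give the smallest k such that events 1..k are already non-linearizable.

not linearizable — minimal violating prefix: 8 events

events 1..7 are fine; event 8 — the response of D at time 8 — makes the prefix non-linearizable
4 completed operations, 4 real-time-consistent orders — every FIFO queue replay fails
e.g. A, B, C, D: illegal at step 4, since D deq() → 37 cannot apply there
e.g. B, A, C, D: illegal at step 4, since D deq() → 37 cannot apply there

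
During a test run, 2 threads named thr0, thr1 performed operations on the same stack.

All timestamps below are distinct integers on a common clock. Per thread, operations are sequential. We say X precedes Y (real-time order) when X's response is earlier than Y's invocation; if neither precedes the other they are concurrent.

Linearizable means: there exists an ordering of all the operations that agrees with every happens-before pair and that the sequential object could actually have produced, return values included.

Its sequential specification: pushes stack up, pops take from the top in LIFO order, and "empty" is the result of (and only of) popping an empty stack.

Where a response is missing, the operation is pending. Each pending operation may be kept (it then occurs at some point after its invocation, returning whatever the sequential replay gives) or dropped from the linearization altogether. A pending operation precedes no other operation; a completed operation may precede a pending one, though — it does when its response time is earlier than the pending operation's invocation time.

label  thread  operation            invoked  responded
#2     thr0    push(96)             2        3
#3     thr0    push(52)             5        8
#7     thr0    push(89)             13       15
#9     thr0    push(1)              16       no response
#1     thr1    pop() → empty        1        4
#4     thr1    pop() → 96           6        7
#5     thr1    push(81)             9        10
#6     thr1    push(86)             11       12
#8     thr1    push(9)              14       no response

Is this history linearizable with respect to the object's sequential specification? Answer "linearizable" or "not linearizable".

one valid linearization: #1, #2, #4, #3, #5, #6, #7
1. #1 pop() → empty, leaving stack <>
2. #2 push(96), leaving stack <96>
3. #4 pop() → 96, leaving stack <>
4. #3 push(52), leaving stack <52>
5. #5 push(81), leaving stack <52,81>
6. #6 push(86), leaving stack <52,81,86>
7. #7 push(89), leaving stack <52,81,86,89>

linearizable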